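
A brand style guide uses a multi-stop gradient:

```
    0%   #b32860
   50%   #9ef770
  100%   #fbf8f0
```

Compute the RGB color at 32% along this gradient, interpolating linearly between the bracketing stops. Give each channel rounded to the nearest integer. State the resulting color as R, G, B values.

32% lies between the 0% and 50% stops, so the local fraction is t = (32 − 0)/(50 − 0) = 32/50 ≈ 0.64.
#b32860 → (179, 40, 96); #9ef770 → (158, 247, 112).
R = 179 + 0.64 × (158 − 179) = 165.56 → 166
G = 40 + 0.64 × (247 − 40) = 172.48 → 172
B = 96 + 0.64 × (112 − 96) = 106.24 → 106

(166, 172, 106)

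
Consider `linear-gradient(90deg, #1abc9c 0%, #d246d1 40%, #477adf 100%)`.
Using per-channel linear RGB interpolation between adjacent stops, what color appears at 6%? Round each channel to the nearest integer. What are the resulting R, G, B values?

(54, 170, 164)

6% lies between the 0% and 40% stops, so the local fraction is t = (6 − 0)/(40 − 0) = 6/40 ≈ 0.15.
#1abc9c → (26, 188, 156); #d246d1 → (210, 70, 209).
R = 26 + 0.15 × (210 − 26) = 53.6 → 54
G = 188 + 0.15 × (70 − 188) = 170.3 → 170
B = 156 + 0.15 × (209 − 156) = 163.95 → 164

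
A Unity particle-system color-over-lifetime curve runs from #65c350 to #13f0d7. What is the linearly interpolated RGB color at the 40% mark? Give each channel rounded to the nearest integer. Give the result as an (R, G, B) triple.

(68, 213, 134)

#65c350 → (101, 195, 80); #13f0d7 → (19, 240, 215).
40% corresponds to t = 0.4.
R = 101 + 0.4 × (19 − 101) = 101 + 0.4 × -82 = 68.2 → 68
G = 195 + 0.4 × (240 − 195) = 195 + 0.4 × 45 = 213 → 213
B = 80 + 0.4 × (215 − 80) = 80 + 0.4 × 135 = 134 → 134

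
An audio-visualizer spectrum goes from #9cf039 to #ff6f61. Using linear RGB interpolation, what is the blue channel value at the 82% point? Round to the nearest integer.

90

B₁ = 57 (from #9cf039), B₂ = 97 (from #ff6f61).
B = 57 + 0.82 × (97 − 57) = 89.8 → 90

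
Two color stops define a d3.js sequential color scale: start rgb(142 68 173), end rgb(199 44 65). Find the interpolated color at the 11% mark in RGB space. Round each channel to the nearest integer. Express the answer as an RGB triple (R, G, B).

(148, 65, 161)

11% corresponds to t = 0.11.
R = 142 + 0.11 × (199 − 142) = 142 + 0.11 × 57 = 148.27 → 148
G = 68 + 0.11 × (44 − 68) = 68 + 0.11 × -24 = 65.36 → 65
B = 173 + 0.11 × (65 − 173) = 173 + 0.11 × -108 = 161.12 → 161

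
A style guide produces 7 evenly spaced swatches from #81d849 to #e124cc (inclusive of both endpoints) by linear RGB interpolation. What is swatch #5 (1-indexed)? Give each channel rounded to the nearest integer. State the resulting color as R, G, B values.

With 7 swatches and endpoints inclusive, swatch 5 sits at t = (5 − 1)/(7 − 1) = 4/6 ≈ 0.6667.
#81d849 → (129, 216, 73); #e124cc → (225, 36, 204).
R = 129 + 0.6667 × (225 − 129) = 193.003 → 193
G = 216 + 0.6667 × (36 − 216) = 95.994 → 96
B = 73 + 0.6667 × (204 − 73) = 160.338 → 160

(193, 96, 160)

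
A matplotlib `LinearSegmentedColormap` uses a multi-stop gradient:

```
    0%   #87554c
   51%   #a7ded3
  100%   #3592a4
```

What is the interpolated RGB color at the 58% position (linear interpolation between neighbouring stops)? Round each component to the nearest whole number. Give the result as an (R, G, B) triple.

(151, 211, 204)

58% lies between the 51% and 100% stops, so the local fraction is t = (58 − 51)/(100 − 51) = 7/49 ≈ 0.1429.
#a7ded3 → (167, 222, 211); #3592a4 → (53, 146, 164).
R = 167 + 0.1429 × (53 − 167) = 150.709 → 151
G = 222 + 0.1429 × (146 − 222) = 211.14 → 211
B = 211 + 0.1429 × (164 − 211) = 204.284 → 204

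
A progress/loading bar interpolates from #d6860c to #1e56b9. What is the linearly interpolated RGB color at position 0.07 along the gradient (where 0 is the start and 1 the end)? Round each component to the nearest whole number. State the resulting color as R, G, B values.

#d6860c → (214, 134, 12); #1e56b9 → (30, 86, 185).
R = 214 + 0.07 × (30 − 214) = 214 + 0.07 × -184 = 201.12 → 201
G = 134 + 0.07 × (86 − 134) = 134 + 0.07 × -48 = 130.64 → 131
B = 12 + 0.07 × (185 − 12) = 12 + 0.07 × 173 = 24.11 → 24

(201, 131, 24)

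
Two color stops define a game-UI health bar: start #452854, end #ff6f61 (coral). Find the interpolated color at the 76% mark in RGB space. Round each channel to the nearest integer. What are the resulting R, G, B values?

#452854 → (69, 40, 84); #ff6f61 → (255, 111, 97).
76% corresponds to t = 0.76.
R = 69 + 0.76 × (255 − 69) = 69 + 0.76 × 186 = 210.36 → 210
G = 40 + 0.76 × (111 − 40) = 40 + 0.76 × 71 = 93.96 → 94
B = 84 + 0.76 × (97 − 84) = 84 + 0.76 × 13 = 93.88 → 94

(210, 94, 94)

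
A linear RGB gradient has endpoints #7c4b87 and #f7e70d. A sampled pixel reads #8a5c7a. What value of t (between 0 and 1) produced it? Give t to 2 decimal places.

Invert the lerp on the G channel (largest span, 156): t = (92 − 75) / (231 − 75) = 17/156 = 0.10897.
Check on R: (138 − 124)/(247 − 124) = 0.1138 ✓

0.11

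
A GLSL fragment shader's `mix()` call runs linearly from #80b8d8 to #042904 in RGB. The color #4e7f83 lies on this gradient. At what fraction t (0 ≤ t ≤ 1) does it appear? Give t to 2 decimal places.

0.40

Invert the lerp on the B channel (largest span, 212): t = (131 − 216) / (4 − 216) = -85/-212 = 0.40094.
Check on R: (78 − 128)/(4 − 128) = 0.4032 ✓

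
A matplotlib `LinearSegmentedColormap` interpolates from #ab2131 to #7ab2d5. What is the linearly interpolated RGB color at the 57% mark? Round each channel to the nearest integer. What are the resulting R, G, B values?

#ab2131 → (171, 33, 49); #7ab2d5 → (122, 178, 213).
57% corresponds to t = 0.57.
R = 171 + 0.57 × (122 − 171) = 171 + 0.57 × -49 = 143.07 → 143
G = 33 + 0.57 × (178 − 33) = 33 + 0.57 × 145 = 115.65 → 116
B = 49 + 0.57 × (213 − 49) = 49 + 0.57 × 164 = 142.48 → 142

(143, 116, 142)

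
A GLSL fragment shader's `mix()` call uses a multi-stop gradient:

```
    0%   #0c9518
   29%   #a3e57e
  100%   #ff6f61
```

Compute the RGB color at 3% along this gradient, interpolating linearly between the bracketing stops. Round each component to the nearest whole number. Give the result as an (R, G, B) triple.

(28, 157, 35)

3% lies between the 0% and 29% stops, so the local fraction is t = (3 − 0)/(29 − 0) = 3/29 ≈ 0.1034.
#0c9518 → (12, 149, 24); #a3e57e → (163, 229, 126).
R = 12 + 0.1034 × (163 − 12) = 27.613 → 28
G = 149 + 0.1034 × (229 − 149) = 157.272 → 157
B = 24 + 0.1034 × (126 − 24) = 34.547 → 35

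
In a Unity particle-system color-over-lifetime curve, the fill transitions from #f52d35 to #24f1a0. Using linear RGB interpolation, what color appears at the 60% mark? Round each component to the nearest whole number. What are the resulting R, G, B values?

#f52d35 → (245, 45, 53); #24f1a0 → (36, 241, 160).
60% corresponds to t = 0.6.
R = 245 + 0.6 × (36 − 245) = 245 + 0.6 × -209 = 119.6 → 120
G = 45 + 0.6 × (241 − 45) = 45 + 0.6 × 196 = 162.6 → 163
B = 53 + 0.6 × (160 − 53) = 53 + 0.6 × 107 = 117.2 → 117

(120, 163, 117)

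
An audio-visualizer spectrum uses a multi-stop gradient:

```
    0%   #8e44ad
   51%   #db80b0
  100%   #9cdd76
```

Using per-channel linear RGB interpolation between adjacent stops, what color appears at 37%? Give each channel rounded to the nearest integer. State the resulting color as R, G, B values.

(198, 112, 175)

37% lies between the 0% and 51% stops, so the local fraction is t = (37 − 0)/(51 − 0) = 37/51 ≈ 0.7255.
#8e44ad → (142, 68, 173); #db80b0 → (219, 128, 176).
R = 142 + 0.7255 × (219 − 142) = 197.863 → 198
G = 68 + 0.7255 × (128 − 68) = 111.53 → 112
B = 173 + 0.7255 × (176 − 173) = 175.177 → 175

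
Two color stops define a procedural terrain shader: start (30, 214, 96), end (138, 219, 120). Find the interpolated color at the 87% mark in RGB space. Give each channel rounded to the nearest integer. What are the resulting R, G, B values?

(124, 218, 117)

87% corresponds to t = 0.87.
R = 30 + 0.87 × (138 − 30) = 30 + 0.87 × 108 = 123.96 → 124
G = 214 + 0.87 × (219 − 214) = 214 + 0.87 × 5 = 218.35 → 218
B = 96 + 0.87 × (120 − 96) = 96 + 0.87 × 24 = 116.88 → 117
So the blended color is (124, 218, 117), about #7cda75.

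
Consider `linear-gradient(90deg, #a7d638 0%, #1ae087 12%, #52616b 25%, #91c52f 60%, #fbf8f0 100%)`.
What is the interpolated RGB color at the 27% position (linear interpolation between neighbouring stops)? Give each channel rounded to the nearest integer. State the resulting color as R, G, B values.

(86, 103, 104)

27% lies between the 25% and 60% stops, so the local fraction is t = (27 − 25)/(60 − 25) = 2/35 ≈ 0.0571.
#52616b → (82, 97, 107); #91c52f → (145, 197, 47).
R = 82 + 0.0571 × (145 − 82) = 85.597 → 86
G = 97 + 0.0571 × (197 − 97) = 102.71 → 103
B = 107 + 0.0571 × (47 − 107) = 103.574 → 104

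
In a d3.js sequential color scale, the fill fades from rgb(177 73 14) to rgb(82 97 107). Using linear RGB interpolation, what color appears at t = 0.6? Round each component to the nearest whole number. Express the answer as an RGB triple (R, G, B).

(120, 87, 70)

R = 177 + 0.6 × (82 − 177) = 177 + 0.6 × -95 = 120 → 120
G = 73 + 0.6 × (97 − 73) = 73 + 0.6 × 24 = 87.4 → 87
B = 14 + 0.6 × (107 − 14) = 14 + 0.6 × 93 = 69.8 → 70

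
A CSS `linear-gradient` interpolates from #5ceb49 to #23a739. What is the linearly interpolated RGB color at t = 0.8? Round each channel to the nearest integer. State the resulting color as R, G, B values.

#5ceb49 → (92, 235, 73); #23a739 → (35, 167, 57).
R = 92 + 0.8 × (35 − 92) = 92 + 0.8 × -57 = 46.4 → 46
G = 235 + 0.8 × (167 − 235) = 235 + 0.8 × -68 = 180.6 → 181
B = 73 + 0.8 × (57 − 73) = 73 + 0.8 × -16 = 60.2 → 60

(46, 181, 60)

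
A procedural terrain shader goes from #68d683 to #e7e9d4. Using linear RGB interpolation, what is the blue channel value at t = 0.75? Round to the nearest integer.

B₁ = 131 (from #68d683), B₂ = 212 (from #e7e9d4).
B = 131 + 0.75 × (212 − 131) = 191.75 → 192

192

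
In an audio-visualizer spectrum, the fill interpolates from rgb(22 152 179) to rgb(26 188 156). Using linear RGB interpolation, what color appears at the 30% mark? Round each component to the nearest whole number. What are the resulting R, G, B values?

30% corresponds to t = 0.3.
R = 22 + 0.3 × (26 − 22) = 22 + 0.3 × 4 = 23.2 → 23
G = 152 + 0.3 × (188 − 152) = 152 + 0.3 × 36 = 162.8 → 163
B = 179 + 0.3 × (156 − 179) = 179 + 0.3 × -23 = 172.1 → 172

(23, 163, 172)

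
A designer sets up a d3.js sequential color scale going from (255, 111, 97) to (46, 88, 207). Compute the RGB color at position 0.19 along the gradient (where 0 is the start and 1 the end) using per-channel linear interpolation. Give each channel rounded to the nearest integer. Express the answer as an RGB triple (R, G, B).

(215, 107, 118)

R = 255 + 0.19 × (46 − 255) = 255 + 0.19 × -209 = 215.29 → 215
G = 111 + 0.19 × (88 − 111) = 111 + 0.19 × -23 = 106.63 → 107
B = 97 + 0.19 × (207 − 97) = 97 + 0.19 × 110 = 117.9 → 118
So the blended color is (215, 107, 118), about #d76b76.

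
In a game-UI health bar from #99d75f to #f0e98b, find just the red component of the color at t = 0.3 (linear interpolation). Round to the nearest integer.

R₁ = 153 (from #99d75f), R₂ = 240 (from #f0e98b).
R = 153 + 0.3 × (240 − 153) = 179.1 → 179

179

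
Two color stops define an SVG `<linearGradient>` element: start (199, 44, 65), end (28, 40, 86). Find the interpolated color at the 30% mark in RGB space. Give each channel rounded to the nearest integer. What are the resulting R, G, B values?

(148, 43, 71)

30% corresponds to t = 0.3.
R = 199 + 0.3 × (28 − 199) = 199 + 0.3 × -171 = 147.7 → 148
G = 44 + 0.3 × (40 − 44) = 44 + 0.3 × -4 = 42.8 → 43
B = 65 + 0.3 × (86 − 65) = 65 + 0.3 × 21 = 71.3 → 71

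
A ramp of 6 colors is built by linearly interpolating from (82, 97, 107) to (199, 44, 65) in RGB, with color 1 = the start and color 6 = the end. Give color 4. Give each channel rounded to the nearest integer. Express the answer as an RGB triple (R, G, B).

(152, 65, 82)

With 6 swatches and endpoints inclusive, swatch 4 sits at t = (4 − 1)/(6 − 1) = 3/5 ≈ 0.6.
R = 82 + 0.6 × (199 − 82) = 152.2 → 152
G = 97 + 0.6 × (44 − 97) = 65.2 → 65
B = 107 + 0.6 × (65 − 107) = 81.8 → 82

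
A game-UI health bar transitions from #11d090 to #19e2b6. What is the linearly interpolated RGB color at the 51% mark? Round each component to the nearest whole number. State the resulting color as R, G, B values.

(21, 217, 163)

#11d090 → (17, 208, 144); #19e2b6 → (25, 226, 182).
51% corresponds to t = 0.51.
R = 17 + 0.51 × (25 − 17) = 17 + 0.51 × 8 = 21.08 → 21
G = 208 + 0.51 × (226 − 208) = 208 + 0.51 × 18 = 217.18 → 217
B = 144 + 0.51 × (182 − 144) = 144 + 0.51 × 38 = 163.38 → 163
So the blended color is (21, 217, 163), about #15d9a3.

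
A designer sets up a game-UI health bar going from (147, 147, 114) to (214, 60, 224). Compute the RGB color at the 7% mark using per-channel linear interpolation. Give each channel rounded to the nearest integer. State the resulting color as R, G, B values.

7% corresponds to t = 0.07.
R = 147 + 0.07 × (214 − 147) = 147 + 0.07 × 67 = 151.69 → 152
G = 147 + 0.07 × (60 − 147) = 147 + 0.07 × -87 = 140.91 → 141
B = 114 + 0.07 × (224 − 114) = 114 + 0.07 × 110 = 121.7 → 122
So the blended color is (152, 141, 122), about #988d7a.

(152, 141, 122)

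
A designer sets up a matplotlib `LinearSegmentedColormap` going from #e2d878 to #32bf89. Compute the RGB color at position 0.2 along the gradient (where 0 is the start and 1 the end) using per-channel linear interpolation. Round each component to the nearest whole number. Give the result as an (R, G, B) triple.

#e2d878 → (226, 216, 120); #32bf89 → (50, 191, 137).
R = 226 + 0.2 × (50 − 226) = 226 + 0.2 × -176 = 190.8 → 191
G = 216 + 0.2 × (191 − 216) = 216 + 0.2 × -25 = 211 → 211
B = 120 + 0.2 × (137 − 120) = 120 + 0.2 × 17 = 123.4 → 123
So the blended color is (191, 211, 123), about #bfd37b.

(191, 211, 123)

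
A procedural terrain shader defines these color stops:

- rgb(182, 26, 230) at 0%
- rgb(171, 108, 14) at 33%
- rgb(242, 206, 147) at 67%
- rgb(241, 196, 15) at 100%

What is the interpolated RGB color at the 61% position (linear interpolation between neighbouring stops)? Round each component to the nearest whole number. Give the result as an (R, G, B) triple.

61% lies between the 33% and 67% stops, so the local fraction is t = (61 − 33)/(67 − 33) = 28/34 ≈ 0.8235.
R = 171 + 0.8235 × (242 − 171) = 229.469 → 229
G = 108 + 0.8235 × (206 − 108) = 188.703 → 189
B = 14 + 0.8235 × (147 − 14) = 123.526 → 124

(229, 189, 124)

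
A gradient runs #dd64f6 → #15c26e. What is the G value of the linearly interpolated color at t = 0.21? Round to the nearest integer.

120

G₁ = 100 (from #dd64f6), G₂ = 194 (from #15c26e).
G = 100 + 0.21 × (194 − 100) = 119.74 → 120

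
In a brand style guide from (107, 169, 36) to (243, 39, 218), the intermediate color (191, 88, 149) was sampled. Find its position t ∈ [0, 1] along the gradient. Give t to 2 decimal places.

0.62

Invert the lerp on the B channel (largest span, 182): t = (149 − 36) / (218 − 36) = 113/182 = 0.62088.
Check on R: (191 − 107)/(243 − 107) = 0.6176 ✓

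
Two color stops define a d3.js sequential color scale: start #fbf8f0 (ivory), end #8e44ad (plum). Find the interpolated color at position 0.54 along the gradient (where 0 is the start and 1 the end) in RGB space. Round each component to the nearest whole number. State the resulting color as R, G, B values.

#fbf8f0 → (251, 248, 240); #8e44ad → (142, 68, 173).
R = 251 + 0.54 × (142 − 251) = 251 + 0.54 × -109 = 192.14 → 192
G = 248 + 0.54 × (68 − 248) = 248 + 0.54 × -180 = 150.8 → 151
B = 240 + 0.54 × (173 − 240) = 240 + 0.54 × -67 = 203.82 → 204

(192, 151, 204)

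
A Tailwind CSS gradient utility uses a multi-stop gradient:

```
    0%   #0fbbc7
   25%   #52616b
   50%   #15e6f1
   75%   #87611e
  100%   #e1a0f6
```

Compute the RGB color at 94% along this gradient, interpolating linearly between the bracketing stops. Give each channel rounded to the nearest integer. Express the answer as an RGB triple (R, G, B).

(203, 145, 194)

94% lies between the 75% and 100% stops, so the local fraction is t = (94 − 75)/(100 − 75) = 19/25 ≈ 0.76.
#87611e → (135, 97, 30); #e1a0f6 → (225, 160, 246).
R = 135 + 0.76 × (225 − 135) = 203.4 → 203
G = 97 + 0.76 × (160 − 97) = 144.88 → 145
B = 30 + 0.76 × (246 − 30) = 194.16 → 194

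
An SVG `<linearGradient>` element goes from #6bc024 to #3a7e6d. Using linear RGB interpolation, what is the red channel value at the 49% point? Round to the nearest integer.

R₁ = 107 (from #6bc024), R₂ = 58 (from #3a7e6d).
R = 107 + 0.49 × (58 − 107) = 82.99 → 83

83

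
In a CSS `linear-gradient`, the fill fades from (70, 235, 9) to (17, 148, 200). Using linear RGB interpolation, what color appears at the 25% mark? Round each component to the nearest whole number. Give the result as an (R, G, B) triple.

(57, 213, 57)

25% corresponds to t = 0.25.
R = 70 + 0.25 × (17 − 70) = 70 + 0.25 × -53 = 56.75 → 57
G = 235 + 0.25 × (148 − 235) = 235 + 0.25 × -87 = 213.25 → 213
B = 9 + 0.25 × (200 − 9) = 9 + 0.25 × 191 = 56.75 → 57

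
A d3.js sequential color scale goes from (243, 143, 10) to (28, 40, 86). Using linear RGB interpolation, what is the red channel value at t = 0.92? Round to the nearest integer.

45

R = 243 + 0.92 × (28 − 243) = 45.2 → 45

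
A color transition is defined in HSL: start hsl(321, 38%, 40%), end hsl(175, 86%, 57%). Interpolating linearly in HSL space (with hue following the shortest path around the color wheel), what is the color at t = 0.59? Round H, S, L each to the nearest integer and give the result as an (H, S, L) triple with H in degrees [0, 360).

Hue arc: Δh = 175 − 321 = -146° (|Δh| ≤ 180, already the shorter path).
H = 321 + 0.59 × (-146) = 234.86 → 235°
S = 38 + 0.59 × (86 − 38) = 66.32 → 66%
L = 40 + 0.59 × (57 − 40) = 50.03 → 50%

(235, 66, 50)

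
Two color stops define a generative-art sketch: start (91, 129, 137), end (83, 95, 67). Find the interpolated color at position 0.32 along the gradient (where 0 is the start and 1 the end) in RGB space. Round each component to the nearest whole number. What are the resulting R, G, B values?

(88, 118, 115)

R = 91 + 0.32 × (83 − 91) = 91 + 0.32 × -8 = 88.44 → 88
G = 129 + 0.32 × (95 − 129) = 129 + 0.32 × -34 = 118.12 → 118
B = 137 + 0.32 × (67 − 137) = 137 + 0.32 × -70 = 114.6 → 115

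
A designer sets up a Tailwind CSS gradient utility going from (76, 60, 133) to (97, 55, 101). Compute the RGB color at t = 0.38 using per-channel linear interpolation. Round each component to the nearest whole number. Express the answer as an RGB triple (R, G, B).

(84, 58, 121)

R = 76 + 0.38 × (97 − 76) = 76 + 0.38 × 21 = 83.98 → 84
G = 60 + 0.38 × (55 − 60) = 60 + 0.38 × -5 = 58.1 → 58
B = 133 + 0.38 × (101 − 133) = 133 + 0.38 × -32 = 120.84 → 121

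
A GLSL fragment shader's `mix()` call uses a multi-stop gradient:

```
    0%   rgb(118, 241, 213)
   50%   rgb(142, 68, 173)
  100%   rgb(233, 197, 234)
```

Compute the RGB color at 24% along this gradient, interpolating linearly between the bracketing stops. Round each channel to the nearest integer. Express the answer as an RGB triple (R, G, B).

24% lies between the 0% and 50% stops, so the local fraction is t = (24 − 0)/(50 − 0) = 24/50 ≈ 0.48.
R = 118 + 0.48 × (142 − 118) = 129.52 → 130
G = 241 + 0.48 × (68 − 241) = 157.96 → 158
B = 213 + 0.48 × (173 − 213) = 193.8 → 194

(130, 158, 194)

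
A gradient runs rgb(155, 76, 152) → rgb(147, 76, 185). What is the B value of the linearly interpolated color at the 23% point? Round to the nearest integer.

B = 152 + 0.23 × (185 − 152) = 159.59 → 160

160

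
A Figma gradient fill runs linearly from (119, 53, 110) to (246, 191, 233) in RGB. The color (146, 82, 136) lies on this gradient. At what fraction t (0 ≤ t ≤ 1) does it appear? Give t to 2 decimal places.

0.21

Invert the lerp on the G channel (largest span, 138): t = (82 − 53) / (191 − 53) = 29/138 = 0.21014.
Check on R: (146 − 119)/(246 − 119) = 0.2126 ✓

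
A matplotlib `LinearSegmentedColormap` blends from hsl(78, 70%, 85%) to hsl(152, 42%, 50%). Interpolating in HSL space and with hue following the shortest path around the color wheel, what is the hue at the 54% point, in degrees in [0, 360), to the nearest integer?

118

Hue arc: Δh = 152 − 78 = 74° (|Δh| ≤ 180, already the shorter path).
H = 78 + 0.54 × (74) = 117.96 → 118°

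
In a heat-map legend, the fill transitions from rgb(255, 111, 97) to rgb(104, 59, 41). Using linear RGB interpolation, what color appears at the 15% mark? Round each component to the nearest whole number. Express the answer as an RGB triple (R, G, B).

15% corresponds to t = 0.15.
R = 255 + 0.15 × (104 − 255) = 255 + 0.15 × -151 = 232.35 → 232
G = 111 + 0.15 × (59 − 111) = 111 + 0.15 × -52 = 103.2 → 103
B = 97 + 0.15 × (41 − 97) = 97 + 0.15 × -56 = 88.6 → 89
So the blended color is (232, 103, 89), about #e86759.

(232, 103, 89)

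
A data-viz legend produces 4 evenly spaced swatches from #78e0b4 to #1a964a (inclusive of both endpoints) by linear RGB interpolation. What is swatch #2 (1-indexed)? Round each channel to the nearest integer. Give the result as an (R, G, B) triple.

(89, 199, 145)

With 4 swatches and endpoints inclusive, swatch 2 sits at t = (2 − 1)/(4 − 1) = 1/3 ≈ 0.3333.
#78e0b4 → (120, 224, 180); #1a964a → (26, 150, 74).
R = 120 + 0.3333 × (26 − 120) = 88.67 → 89
G = 224 + 0.3333 × (150 − 224) = 199.336 → 199
B = 180 + 0.3333 × (74 − 180) = 144.67 → 145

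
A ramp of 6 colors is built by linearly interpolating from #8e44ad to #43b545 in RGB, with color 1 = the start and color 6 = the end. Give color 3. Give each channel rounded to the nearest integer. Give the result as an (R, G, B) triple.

(112, 113, 131)

With 6 swatches and endpoints inclusive, swatch 3 sits at t = (3 − 1)/(6 − 1) = 2/5 ≈ 0.4.
#8e44ad → (142, 68, 173); #43b545 → (67, 181, 69).
R = 142 + 0.4 × (67 − 142) = 112 → 112
G = 68 + 0.4 × (181 − 68) = 113.2 → 113
B = 173 + 0.4 × (69 − 173) = 131.4 → 131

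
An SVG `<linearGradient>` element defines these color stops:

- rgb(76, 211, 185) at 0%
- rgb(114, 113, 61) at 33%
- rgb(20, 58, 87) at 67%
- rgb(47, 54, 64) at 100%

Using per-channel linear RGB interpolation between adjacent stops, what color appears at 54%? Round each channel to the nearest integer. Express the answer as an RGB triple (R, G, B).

54% lies between the 33% and 67% stops, so the local fraction is t = (54 − 33)/(67 − 33) = 21/34 ≈ 0.6176.
R = 114 + 0.6176 × (20 − 114) = 55.946 → 56
G = 113 + 0.6176 × (58 − 113) = 79.032 → 79
B = 61 + 0.6176 × (87 − 61) = 77.058 → 77

(56, 79, 77)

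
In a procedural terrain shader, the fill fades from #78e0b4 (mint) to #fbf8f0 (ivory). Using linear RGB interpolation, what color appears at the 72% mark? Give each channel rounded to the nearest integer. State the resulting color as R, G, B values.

#78e0b4 → (120, 224, 180); #fbf8f0 → (251, 248, 240).
72% corresponds to t = 0.72.
R = 120 + 0.72 × (251 − 120) = 120 + 0.72 × 131 = 214.32 → 214
G = 224 + 0.72 × (248 − 224) = 224 + 0.72 × 24 = 241.28 → 241
B = 180 + 0.72 × (240 − 180) = 180 + 0.72 × 60 = 223.2 → 223
So the blended color is (214, 241, 223), about #d6f1df.

(214, 241, 223)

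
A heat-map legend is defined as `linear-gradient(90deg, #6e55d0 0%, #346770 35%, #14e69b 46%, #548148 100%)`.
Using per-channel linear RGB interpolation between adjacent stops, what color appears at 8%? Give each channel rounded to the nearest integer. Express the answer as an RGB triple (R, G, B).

8% lies between the 0% and 35% stops, so the local fraction is t = (8 − 0)/(35 − 0) = 8/35 ≈ 0.2286.
#6e55d0 → (110, 85, 208); #346770 → (52, 103, 112).
R = 110 + 0.2286 × (52 − 110) = 96.741 → 97
G = 85 + 0.2286 × (103 − 85) = 89.115 → 89
B = 208 + 0.2286 × (112 − 208) = 186.054 → 186

(97, 89, 186)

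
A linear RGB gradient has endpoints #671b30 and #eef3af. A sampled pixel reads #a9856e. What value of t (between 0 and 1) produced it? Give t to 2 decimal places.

Invert the lerp on the G channel (largest span, 216): t = (133 − 27) / (243 − 27) = 106/216 = 0.49074.
Check on R: (169 − 103)/(238 − 103) = 0.4889 ✓

0.49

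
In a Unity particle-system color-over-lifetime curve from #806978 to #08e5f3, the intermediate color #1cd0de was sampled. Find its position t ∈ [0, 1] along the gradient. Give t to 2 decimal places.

0.83

Invert the lerp on the G channel (largest span, 124): t = (208 − 105) / (229 − 105) = 103/124 = 0.83065.
Check on R: (28 − 128)/(8 − 128) = 0.8333 ✓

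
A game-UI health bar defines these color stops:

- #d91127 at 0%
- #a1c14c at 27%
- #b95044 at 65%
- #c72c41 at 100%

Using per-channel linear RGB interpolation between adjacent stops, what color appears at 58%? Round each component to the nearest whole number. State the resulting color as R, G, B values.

58% lies between the 27% and 65% stops, so the local fraction is t = (58 − 27)/(65 − 27) = 31/38 ≈ 0.8158.
#a1c14c → (161, 193, 76); #b95044 → (185, 80, 68).
R = 161 + 0.8158 × (185 − 161) = 180.579 → 181
G = 193 + 0.8158 × (80 − 193) = 100.815 → 101
B = 76 + 0.8158 × (68 − 76) = 69.474 → 69

(181, 101, 69)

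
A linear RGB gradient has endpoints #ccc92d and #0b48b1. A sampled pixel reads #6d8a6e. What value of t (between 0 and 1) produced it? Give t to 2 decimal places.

0.49

Invert the lerp on the R channel (largest span, 193): t = (109 − 204) / (11 − 204) = -95/-193 = 0.49223.
Check on G: (138 − 201)/(72 − 201) = 0.4884 ✓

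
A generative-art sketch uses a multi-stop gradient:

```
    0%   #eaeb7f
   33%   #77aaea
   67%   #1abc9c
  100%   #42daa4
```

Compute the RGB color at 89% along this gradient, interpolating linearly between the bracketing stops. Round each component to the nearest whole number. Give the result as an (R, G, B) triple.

89% lies between the 67% and 100% stops, so the local fraction is t = (89 − 67)/(100 − 67) = 22/33 ≈ 0.6667.
#1abc9c → (26, 188, 156); #42daa4 → (66, 218, 164).
R = 26 + 0.6667 × (66 − 26) = 52.668 → 53
G = 188 + 0.6667 × (218 − 188) = 208.001 → 208
B = 156 + 0.6667 × (164 − 156) = 161.334 → 161

(53, 208, 161)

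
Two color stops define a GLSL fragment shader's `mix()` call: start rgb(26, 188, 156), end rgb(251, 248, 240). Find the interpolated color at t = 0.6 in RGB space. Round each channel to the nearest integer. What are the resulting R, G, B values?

R = 26 + 0.6 × (251 − 26) = 26 + 0.6 × 225 = 161 → 161
G = 188 + 0.6 × (248 − 188) = 188 + 0.6 × 60 = 224 → 224
B = 156 + 0.6 × (240 − 156) = 156 + 0.6 × 84 = 206.4 → 206

(161, 224, 206)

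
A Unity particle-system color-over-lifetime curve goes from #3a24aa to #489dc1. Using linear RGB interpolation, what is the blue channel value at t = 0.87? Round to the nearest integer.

190

B₁ = 170 (from #3a24aa), B₂ = 193 (from #489dc1).
B = 170 + 0.87 × (193 − 170) = 190.01 → 190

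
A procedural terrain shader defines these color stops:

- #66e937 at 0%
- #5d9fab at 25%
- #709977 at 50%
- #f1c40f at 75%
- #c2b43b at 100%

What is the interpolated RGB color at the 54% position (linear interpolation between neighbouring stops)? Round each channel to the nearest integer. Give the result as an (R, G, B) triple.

54% lies between the 50% and 75% stops, so the local fraction is t = (54 − 50)/(75 − 50) = 4/25 ≈ 0.16.
#709977 → (112, 153, 119); #f1c40f → (241, 196, 15).
R = 112 + 0.16 × (241 − 112) = 132.64 → 133
G = 153 + 0.16 × (196 − 153) = 159.88 → 160
B = 119 + 0.16 × (15 − 119) = 102.36 → 102

(133, 160, 102)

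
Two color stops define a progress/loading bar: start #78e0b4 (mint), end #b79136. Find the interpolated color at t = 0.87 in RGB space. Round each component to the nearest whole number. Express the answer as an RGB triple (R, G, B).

#78e0b4 → (120, 224, 180); #b79136 → (183, 145, 54).
R = 120 + 0.87 × (183 − 120) = 120 + 0.87 × 63 = 174.81 → 175
G = 224 + 0.87 × (145 − 224) = 224 + 0.87 × -79 = 155.27 → 155
B = 180 + 0.87 × (54 − 180) = 180 + 0.87 × -126 = 70.38 → 70

(175, 155, 70)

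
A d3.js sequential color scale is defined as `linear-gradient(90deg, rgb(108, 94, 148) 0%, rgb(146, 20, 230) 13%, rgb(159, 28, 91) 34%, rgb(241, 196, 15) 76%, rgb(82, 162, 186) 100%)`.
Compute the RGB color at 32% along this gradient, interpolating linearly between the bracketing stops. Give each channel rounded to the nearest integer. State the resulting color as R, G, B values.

32% lies between the 13% and 34% stops, so the local fraction is t = (32 − 13)/(34 − 13) = 19/21 ≈ 0.9048.
R = 146 + 0.9048 × (159 − 146) = 157.762 → 158
G = 20 + 0.9048 × (28 − 20) = 27.238 → 27
B = 230 + 0.9048 × (91 − 230) = 104.233 → 104

(158, 27, 104)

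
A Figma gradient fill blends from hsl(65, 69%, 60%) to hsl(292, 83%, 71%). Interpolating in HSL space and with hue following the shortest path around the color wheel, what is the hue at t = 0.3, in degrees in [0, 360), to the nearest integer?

25

Hue: 292 − 65 = 227°, but |227| > 180 so the shorter arc goes the other way: Δh = 227 − 360 = -133°.
H = 65 + 0.3 × (-133) = 25.1 → 25°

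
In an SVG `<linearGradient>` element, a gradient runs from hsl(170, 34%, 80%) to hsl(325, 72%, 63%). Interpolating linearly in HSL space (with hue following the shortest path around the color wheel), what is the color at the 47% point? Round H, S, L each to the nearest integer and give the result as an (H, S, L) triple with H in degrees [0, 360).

Hue arc: Δh = 325 − 170 = 155° (|Δh| ≤ 180, already the shorter path).
H = 170 + 0.47 × (155) = 242.85 → 243°
S = 34 + 0.47 × (72 − 34) = 51.86 → 52%
L = 80 + 0.47 × (63 − 80) = 72.01 → 72%

(243, 52, 72)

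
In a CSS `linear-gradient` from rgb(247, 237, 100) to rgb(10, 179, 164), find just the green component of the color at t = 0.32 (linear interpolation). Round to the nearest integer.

G = 237 + 0.32 × (179 − 237) = 218.44 → 218

218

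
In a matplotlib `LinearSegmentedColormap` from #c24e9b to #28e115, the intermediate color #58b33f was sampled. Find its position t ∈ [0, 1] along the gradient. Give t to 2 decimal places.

Invert the lerp on the R channel (largest span, 154): t = (88 − 194) / (40 − 194) = -106/-154 = 0.68831.
Check on G: (179 − 78)/(225 − 78) = 0.6871 ✓

0.69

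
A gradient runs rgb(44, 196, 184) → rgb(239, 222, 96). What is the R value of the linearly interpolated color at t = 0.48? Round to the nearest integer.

R = 44 + 0.48 × (239 − 44) = 137.6 → 138

138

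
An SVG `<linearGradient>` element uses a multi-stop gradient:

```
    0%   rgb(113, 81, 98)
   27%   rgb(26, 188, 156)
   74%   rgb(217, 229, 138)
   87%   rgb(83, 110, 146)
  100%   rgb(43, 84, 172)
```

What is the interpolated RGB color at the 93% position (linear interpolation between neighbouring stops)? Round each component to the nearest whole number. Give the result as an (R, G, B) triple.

(65, 98, 158)

93% lies between the 87% and 100% stops, so the local fraction is t = (93 − 87)/(100 − 87) = 6/13 ≈ 0.4615.
R = 83 + 0.4615 × (43 − 83) = 64.54 → 65
G = 110 + 0.4615 × (84 − 110) = 98.001 → 98
B = 146 + 0.4615 × (172 − 146) = 157.999 → 158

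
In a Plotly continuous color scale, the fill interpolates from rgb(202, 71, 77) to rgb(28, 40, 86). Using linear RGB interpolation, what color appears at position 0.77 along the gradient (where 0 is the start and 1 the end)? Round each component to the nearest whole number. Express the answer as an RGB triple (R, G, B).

(68, 47, 84)

R = 202 + 0.77 × (28 − 202) = 202 + 0.77 × -174 = 68.02 → 68
G = 71 + 0.77 × (40 − 71) = 71 + 0.77 × -31 = 47.13 → 47
B = 77 + 0.77 × (86 − 77) = 77 + 0.77 × 9 = 83.93 → 84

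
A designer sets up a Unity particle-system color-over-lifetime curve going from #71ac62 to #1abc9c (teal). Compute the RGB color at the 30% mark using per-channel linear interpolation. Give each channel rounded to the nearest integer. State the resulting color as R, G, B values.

(87, 177, 115)

#71ac62 → (113, 172, 98); #1abc9c → (26, 188, 156).
30% corresponds to t = 0.3.
R = 113 + 0.3 × (26 − 113) = 113 + 0.3 × -87 = 86.9 → 87
G = 172 + 0.3 × (188 − 172) = 172 + 0.3 × 16 = 176.8 → 177
B = 98 + 0.3 × (156 − 98) = 98 + 0.3 × 58 = 115.4 → 115
So the blended color is (87, 177, 115), about #57b173.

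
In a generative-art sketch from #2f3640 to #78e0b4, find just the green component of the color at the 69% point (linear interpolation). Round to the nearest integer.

171

G₁ = 54 (from #2f3640), G₂ = 224 (from #78e0b4).
G = 54 + 0.69 × (224 − 54) = 171.3 → 171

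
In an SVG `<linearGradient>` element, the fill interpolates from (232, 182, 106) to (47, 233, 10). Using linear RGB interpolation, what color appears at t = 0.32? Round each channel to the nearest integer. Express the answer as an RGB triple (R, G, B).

(173, 198, 75)

R = 232 + 0.32 × (47 − 232) = 232 + 0.32 × -185 = 172.8 → 173
G = 182 + 0.32 × (233 − 182) = 182 + 0.32 × 51 = 198.32 → 198
B = 106 + 0.32 × (10 − 106) = 106 + 0.32 × -96 = 75.28 → 75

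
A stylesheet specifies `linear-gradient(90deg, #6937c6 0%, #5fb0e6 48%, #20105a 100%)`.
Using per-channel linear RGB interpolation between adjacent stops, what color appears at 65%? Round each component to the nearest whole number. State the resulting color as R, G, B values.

(74, 124, 184)

65% lies between the 48% and 100% stops, so the local fraction is t = (65 − 48)/(100 − 48) = 17/52 ≈ 0.3269.
#5fb0e6 → (95, 176, 230); #20105a → (32, 16, 90).
R = 95 + 0.3269 × (32 − 95) = 74.405 → 74
G = 176 + 0.3269 × (16 − 176) = 123.696 → 124
B = 230 + 0.3269 × (90 − 230) = 184.234 → 184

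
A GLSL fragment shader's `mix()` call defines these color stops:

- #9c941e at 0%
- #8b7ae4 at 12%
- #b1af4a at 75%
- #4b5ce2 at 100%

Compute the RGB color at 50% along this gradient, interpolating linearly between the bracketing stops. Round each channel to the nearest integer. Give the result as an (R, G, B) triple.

(162, 154, 135)

50% lies between the 12% and 75% stops, so the local fraction is t = (50 − 12)/(75 − 12) = 38/63 ≈ 0.6032.
#8b7ae4 → (139, 122, 228); #b1af4a → (177, 175, 74).
R = 139 + 0.6032 × (177 − 139) = 161.922 → 162
G = 122 + 0.6032 × (175 − 122) = 153.97 → 154
B = 228 + 0.6032 × (74 − 228) = 135.107 → 135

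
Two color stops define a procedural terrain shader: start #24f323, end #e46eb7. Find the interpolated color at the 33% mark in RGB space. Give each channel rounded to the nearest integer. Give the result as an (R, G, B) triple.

#24f323 → (36, 243, 35); #e46eb7 → (228, 110, 183).
33% corresponds to t = 0.33.
R = 36 + 0.33 × (228 − 36) = 36 + 0.33 × 192 = 99.36 → 99
G = 243 + 0.33 × (110 − 243) = 243 + 0.33 × -133 = 199.11 → 199
B = 35 + 0.33 × (183 − 35) = 35 + 0.33 × 148 = 83.84 → 84

(99, 199, 84)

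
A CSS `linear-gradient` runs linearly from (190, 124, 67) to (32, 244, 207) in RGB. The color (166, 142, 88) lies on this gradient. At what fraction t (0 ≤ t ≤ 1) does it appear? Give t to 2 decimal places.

0.15

Invert the lerp on the R channel (largest span, 158): t = (166 − 190) / (32 − 190) = -24/-158 = 0.1519.
Check on G: (142 − 124)/(244 − 124) = 0.15 ✓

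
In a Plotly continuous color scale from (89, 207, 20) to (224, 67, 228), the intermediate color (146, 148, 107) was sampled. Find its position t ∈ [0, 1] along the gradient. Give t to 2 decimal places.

Invert the lerp on the B channel (largest span, 208): t = (107 − 20) / (228 − 20) = 87/208 = 0.41827.
Check on R: (146 − 89)/(224 − 89) = 0.4222 ✓

0.42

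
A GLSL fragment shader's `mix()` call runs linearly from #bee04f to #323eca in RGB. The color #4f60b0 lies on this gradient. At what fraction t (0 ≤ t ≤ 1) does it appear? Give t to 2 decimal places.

0.79

Invert the lerp on the G channel (largest span, 162): t = (96 − 224) / (62 − 224) = -128/-162 = 0.79012.
Check on R: (79 − 190)/(50 − 190) = 0.7929 ✓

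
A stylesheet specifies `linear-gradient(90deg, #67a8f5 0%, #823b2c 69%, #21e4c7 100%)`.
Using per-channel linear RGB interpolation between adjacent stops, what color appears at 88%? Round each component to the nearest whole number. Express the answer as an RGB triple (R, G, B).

88% lies between the 69% and 100% stops, so the local fraction is t = (88 − 69)/(100 − 69) = 19/31 ≈ 0.6129.
#823b2c → (130, 59, 44); #21e4c7 → (33, 228, 199).
R = 130 + 0.6129 × (33 − 130) = 70.549 → 71
G = 59 + 0.6129 × (228 − 59) = 162.58 → 163
B = 44 + 0.6129 × (199 − 44) = 139 → 139

(71, 163, 139)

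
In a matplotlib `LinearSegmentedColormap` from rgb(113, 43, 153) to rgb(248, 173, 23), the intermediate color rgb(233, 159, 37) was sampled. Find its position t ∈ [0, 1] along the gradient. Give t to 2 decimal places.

Invert the lerp on the R channel (largest span, 135): t = (233 − 113) / (248 − 113) = 120/135 = 0.88889.
Check on G: (159 − 43)/(173 − 43) = 0.8923 ✓

0.89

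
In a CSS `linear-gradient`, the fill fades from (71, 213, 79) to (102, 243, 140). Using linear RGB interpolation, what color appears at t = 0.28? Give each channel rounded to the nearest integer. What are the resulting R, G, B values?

R = 71 + 0.28 × (102 − 71) = 71 + 0.28 × 31 = 79.68 → 80
G = 213 + 0.28 × (243 − 213) = 213 + 0.28 × 30 = 221.4 → 221
B = 79 + 0.28 × (140 − 79) = 79 + 0.28 × 61 = 96.08 → 96

(80, 221, 96)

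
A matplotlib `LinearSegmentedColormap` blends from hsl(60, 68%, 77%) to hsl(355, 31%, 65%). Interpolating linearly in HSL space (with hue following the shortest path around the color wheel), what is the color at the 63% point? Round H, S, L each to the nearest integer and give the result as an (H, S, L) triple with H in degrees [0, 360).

Hue: 355 − 60 = 295°, but |295| > 180 so the shorter arc goes the other way: Δh = 295 − 360 = -65°.
H = 60 + 0.63 × (-65) = 19.05 → 19°
S = 68 + 0.63 × (31 − 68) = 44.69 → 45%
L = 77 + 0.63 × (65 − 77) = 69.44 → 69%

(19, 45, 69)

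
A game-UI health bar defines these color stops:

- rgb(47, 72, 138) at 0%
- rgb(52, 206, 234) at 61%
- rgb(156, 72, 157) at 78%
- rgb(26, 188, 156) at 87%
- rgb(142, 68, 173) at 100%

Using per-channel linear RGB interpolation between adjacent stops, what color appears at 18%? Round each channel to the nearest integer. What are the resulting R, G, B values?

(48, 112, 166)

18% lies between the 0% and 61% stops, so the local fraction is t = (18 − 0)/(61 − 0) = 18/61 ≈ 0.2951.
R = 47 + 0.2951 × (52 − 47) = 48.475 → 48
G = 72 + 0.2951 × (206 − 72) = 111.543 → 112
B = 138 + 0.2951 × (234 − 138) = 166.33 → 166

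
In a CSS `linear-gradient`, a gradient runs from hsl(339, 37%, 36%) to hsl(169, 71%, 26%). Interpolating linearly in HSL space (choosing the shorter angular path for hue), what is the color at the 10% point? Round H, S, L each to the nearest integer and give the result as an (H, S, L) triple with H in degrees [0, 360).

(322, 40, 35)

Hue arc: Δh = 169 − 339 = -170° (|Δh| ≤ 180, already the shorter path).
H = 339 + 0.1 × (-170) = 322 → 322°
S = 37 + 0.1 × (71 − 37) = 40.4 → 40%
L = 36 + 0.1 × (26 − 36) = 35 → 35%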